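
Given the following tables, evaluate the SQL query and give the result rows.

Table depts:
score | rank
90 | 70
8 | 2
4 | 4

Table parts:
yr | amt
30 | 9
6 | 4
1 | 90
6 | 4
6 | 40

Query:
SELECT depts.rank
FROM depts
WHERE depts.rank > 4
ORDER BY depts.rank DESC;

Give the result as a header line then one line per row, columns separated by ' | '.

After WHERE (1 rows):
depts.score | depts.rank
90 | 70
After SELECT (1 rows):
depts.rank
70
After ORDER BY (1 rows):
depts.rank
70

== RESULT ==
depts.rank
70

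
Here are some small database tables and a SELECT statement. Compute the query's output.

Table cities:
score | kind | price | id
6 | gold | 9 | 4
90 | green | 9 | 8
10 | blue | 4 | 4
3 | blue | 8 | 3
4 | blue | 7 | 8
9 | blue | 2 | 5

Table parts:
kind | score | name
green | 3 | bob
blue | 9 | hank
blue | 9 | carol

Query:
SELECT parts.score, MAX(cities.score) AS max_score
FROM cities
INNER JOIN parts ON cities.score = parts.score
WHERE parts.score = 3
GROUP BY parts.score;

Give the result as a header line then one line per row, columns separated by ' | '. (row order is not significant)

== RESULT ==
parts.score | max_score
3 | 3

Derivation:
After JOIN parts (3 rows):
cities.score | cities.kind | cities.price | cities.id | parts.kind | parts.score | parts.name
3 | blue | 8 | 3 | green | 3 | bob
9 | blue | 2 | 5 | blue | 9 | hank
9 | blue | 2 | 5 | blue | 9 | carol
After WHERE (1 rows):
cities.score | cities.kind | cities.price | cities.id | parts.kind | parts.score | parts.name
3 | blue | 8 | 3 | green | 3 | bob
After GROUP BY (1 rows):
parts.score | max_score
3 | 3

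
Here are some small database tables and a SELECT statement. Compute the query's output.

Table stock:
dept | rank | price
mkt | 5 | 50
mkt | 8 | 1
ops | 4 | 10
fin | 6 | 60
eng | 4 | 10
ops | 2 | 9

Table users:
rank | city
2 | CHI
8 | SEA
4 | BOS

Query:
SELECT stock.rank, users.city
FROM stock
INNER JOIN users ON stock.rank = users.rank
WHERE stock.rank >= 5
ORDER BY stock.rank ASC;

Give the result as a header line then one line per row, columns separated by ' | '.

After JOIN users (4 rows):
stock.dept | stock.rank | stock.price | users.rank | users.city
mkt | 8 | 1 | 8 | SEA
ops | 4 | 10 | 4 | BOS
eng | 4 | 10 | 4 | BOS
ops | 2 | 9 | 2 | CHI
After WHERE (1 rows):
stock.dept | stock.rank | stock.price | users.rank | users.city
mkt | 8 | 1 | 8 | SEA
After SELECT (1 rows):
stock.rank | users.city
8 | SEA
After ORDER BY (1 rows):
stock.rank | users.city
8 | SEA

== RESULT ==
stock.rank | users.city
8 | SEA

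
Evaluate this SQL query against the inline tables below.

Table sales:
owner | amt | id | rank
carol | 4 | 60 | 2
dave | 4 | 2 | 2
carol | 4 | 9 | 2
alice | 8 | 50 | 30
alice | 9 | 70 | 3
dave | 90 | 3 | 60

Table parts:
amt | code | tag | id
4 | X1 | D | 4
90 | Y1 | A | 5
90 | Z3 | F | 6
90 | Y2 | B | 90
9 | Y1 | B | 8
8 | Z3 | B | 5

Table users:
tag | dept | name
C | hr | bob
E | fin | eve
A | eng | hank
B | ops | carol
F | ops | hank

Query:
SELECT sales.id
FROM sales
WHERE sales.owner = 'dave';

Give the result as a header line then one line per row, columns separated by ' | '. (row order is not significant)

After WHERE (2 rows):
sales.owner | sales.amt | sales.id | sales.rank
dave | 4 | 2 | 2
dave | 90 | 3 | 60
After SELECT (2 rows):
sales.id
2
3

== RESULT ==
sales.id
2
3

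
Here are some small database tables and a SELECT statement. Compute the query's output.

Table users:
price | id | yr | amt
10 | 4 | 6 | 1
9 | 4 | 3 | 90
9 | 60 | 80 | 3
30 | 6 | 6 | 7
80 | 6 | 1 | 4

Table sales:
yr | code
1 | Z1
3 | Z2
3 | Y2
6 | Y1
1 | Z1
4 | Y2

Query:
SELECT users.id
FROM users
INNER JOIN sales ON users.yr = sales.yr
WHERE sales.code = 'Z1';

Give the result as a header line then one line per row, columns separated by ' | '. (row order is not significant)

== RESULT ==
users.id
6
6

Derivation:
After JOIN sales (6 rows):
users.price | users.id | users.yr | users.amt | sales.yr | sales.code
10 | 4 | 6 | 1 | 6 | Y1
9 | 4 | 3 | 90 | 3 | Z2
9 | 4 | 3 | 90 | 3 | Y2
30 | 6 | 6 | 7 | 6 | Y1
80 | 6 | 1 | 4 | 1 | Z1
80 | 6 | 1 | 4 | 1 | Z1
After WHERE (2 rows):
users.price | users.id | users.yr | users.amt | sales.yr | sales.code
80 | 6 | 1 | 4 | 1 | Z1
80 | 6 | 1 | 4 | 1 | Z1
After SELECT (2 rows):
users.id
6
6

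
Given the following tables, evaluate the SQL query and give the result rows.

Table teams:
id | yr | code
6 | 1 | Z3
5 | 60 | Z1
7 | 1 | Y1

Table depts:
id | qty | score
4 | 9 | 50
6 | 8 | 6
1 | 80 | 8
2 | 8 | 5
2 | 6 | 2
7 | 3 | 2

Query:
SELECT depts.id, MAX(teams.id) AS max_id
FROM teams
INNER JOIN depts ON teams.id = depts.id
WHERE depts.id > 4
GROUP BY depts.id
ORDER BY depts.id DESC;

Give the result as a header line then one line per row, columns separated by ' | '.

== RESULT ==
depts.id | max_id
7 | 7
6 | 6

Derivation:
After JOIN depts (2 rows):
teams.id | teams.yr | teams.code | depts.id | depts.qty | depts.score
6 | 1 | Z3 | 6 | 8 | 6
7 | 1 | Y1 | 7 | 3 | 2
After WHERE (2 rows):
teams.id | teams.yr | teams.code | depts.id | depts.qty | depts.score
6 | 1 | Z3 | 6 | 8 | 6
7 | 1 | Y1 | 7 | 3 | 2
After GROUP BY (2 rows):
depts.id | max_id
6 | 6
7 | 7
After ORDER BY (2 rows):
depts.id | max_id
7 | 7
6 | 6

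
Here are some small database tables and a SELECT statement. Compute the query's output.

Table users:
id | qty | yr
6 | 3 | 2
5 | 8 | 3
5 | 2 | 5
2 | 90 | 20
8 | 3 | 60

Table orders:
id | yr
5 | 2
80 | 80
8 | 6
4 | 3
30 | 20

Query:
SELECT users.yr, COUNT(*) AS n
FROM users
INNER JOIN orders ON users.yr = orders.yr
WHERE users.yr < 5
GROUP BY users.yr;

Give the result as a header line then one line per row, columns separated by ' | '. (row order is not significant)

== RESULT ==
users.yr | n
2 | 1
3 | 1

Derivation:
After JOIN orders (3 rows):
users.id | users.qty | users.yr | orders.id | orders.yr
6 | 3 | 2 | 5 | 2
5 | 8 | 3 | 4 | 3
2 | 90 | 20 | 30 | 20
After WHERE (2 rows):
users.id | users.qty | users.yr | orders.id | orders.yr
6 | 3 | 2 | 5 | 2
5 | 8 | 3 | 4 | 3
After GROUP BY (2 rows):
users.yr | n
2 | 1
3 | 1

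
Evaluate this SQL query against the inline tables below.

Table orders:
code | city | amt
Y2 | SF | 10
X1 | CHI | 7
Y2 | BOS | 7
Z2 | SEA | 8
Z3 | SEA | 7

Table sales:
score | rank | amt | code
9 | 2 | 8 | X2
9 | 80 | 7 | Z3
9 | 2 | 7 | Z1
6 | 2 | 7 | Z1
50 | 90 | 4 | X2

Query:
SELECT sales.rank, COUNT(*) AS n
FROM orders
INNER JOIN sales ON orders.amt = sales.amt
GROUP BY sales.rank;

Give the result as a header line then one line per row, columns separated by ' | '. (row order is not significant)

== RESULT ==
sales.rank | n
80 | 3
2 | 7

Derivation:
After JOIN sales (10 rows):
orders.code | orders.city | orders.amt | sales.score | sales.rank | sales.amt | sales.code
X1 | CHI | 7 | 9 | 80 | 7 | Z3
X1 | CHI | 7 | 9 | 2 | 7 | Z1
X1 | CHI | 7 | 6 | 2 | 7 | Z1
Y2 | BOS | 7 | 9 | 80 | 7 | Z3
Y2 | BOS | 7 | 9 | 2 | 7 | Z1
Y2 | BOS | 7 | 6 | 2 | 7 | Z1
Z2 | SEA | 8 | 9 | 2 | 8 | X2
Z3 | SEA | 7 | 9 | 80 | 7 | Z3
Z3 | SEA | 7 | 9 | 2 | 7 | Z1
Z3 | SEA | 7 | 6 | 2 | 7 | Z1
After GROUP BY (2 rows):
sales.rank | n
80 | 3
2 | 7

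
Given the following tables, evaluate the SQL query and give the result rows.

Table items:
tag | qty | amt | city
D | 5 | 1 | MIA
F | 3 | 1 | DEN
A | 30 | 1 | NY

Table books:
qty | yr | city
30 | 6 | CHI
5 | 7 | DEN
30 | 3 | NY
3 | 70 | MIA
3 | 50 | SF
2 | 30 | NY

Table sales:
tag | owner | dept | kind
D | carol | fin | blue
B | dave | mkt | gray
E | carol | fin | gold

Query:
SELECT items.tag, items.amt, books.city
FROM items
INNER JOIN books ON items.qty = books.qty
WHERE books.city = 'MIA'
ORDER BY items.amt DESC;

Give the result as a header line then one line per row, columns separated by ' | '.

== RESULT ==
items.tag | items.amt | books.city
F | 1 | MIA

Derivation:
After JOIN books (5 rows):
items.tag | items.qty | items.amt | items.city | books.qty | books.yr | books.city
D | 5 | 1 | MIA | 5 | 7 | DEN
F | 3 | 1 | DEN | 3 | 70 | MIA
F | 3 | 1 | DEN | 3 | 50 | SF
A | 30 | 1 | NY | 30 | 6 | CHI
A | 30 | 1 | NY | 30 | 3 | NY
After WHERE (1 rows):
items.tag | items.qty | items.amt | items.city | books.qty | books.yr | books.city
F | 3 | 1 | DEN | 3 | 70 | MIA
After SELECT (1 rows):
items.tag | items.amt | books.city
F | 1 | MIA
After ORDER BY (1 rows):
items.tag | items.amt | books.city
F | 1 | MIA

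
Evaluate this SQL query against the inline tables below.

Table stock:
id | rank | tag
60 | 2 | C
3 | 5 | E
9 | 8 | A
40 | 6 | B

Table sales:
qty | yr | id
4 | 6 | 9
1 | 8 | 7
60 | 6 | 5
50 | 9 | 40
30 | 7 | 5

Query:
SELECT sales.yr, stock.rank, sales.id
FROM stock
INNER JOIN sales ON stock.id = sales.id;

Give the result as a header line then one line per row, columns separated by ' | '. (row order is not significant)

== RESULT ==
sales.yr | stock.rank | sales.id
6 | 8 | 9
9 | 6 | 40

Derivation:
After JOIN sales (2 rows):
stock.id | stock.rank | stock.tag | sales.qty | sales.yr | sales.id
9 | 8 | A | 4 | 6 | 9
40 | 6 | B | 50 | 9 | 40
After SELECT (2 rows):
sales.yr | stock.rank | sales.id
6 | 8 | 9
9 | 6 | 40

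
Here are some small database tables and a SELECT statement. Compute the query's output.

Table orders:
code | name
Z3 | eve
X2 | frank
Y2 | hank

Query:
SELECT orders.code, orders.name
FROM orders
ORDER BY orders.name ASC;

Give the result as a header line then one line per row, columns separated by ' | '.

== RESULT ==
orders.code | orders.name
Z3 | eve
X2 | frank
Y2 | hank

Derivation:
After SELECT (3 rows):
orders.code | orders.name
Z3 | eve
X2 | frank
Y2 | hank
After ORDER BY (3 rows):
orders.code | orders.name
Z3 | eve
X2 | frank
Y2 | hank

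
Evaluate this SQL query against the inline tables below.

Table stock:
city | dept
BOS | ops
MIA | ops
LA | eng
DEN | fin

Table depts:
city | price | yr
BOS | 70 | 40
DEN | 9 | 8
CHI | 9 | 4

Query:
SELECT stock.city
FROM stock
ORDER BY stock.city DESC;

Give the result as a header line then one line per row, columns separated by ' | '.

After SELECT (4 rows):
stock.city
BOS
MIA
LA
DEN
After ORDER BY (4 rows):
stock.city
MIA
LA
DEN
BOS

== RESULT ==
stock.city
MIA
LA
DEN
BOS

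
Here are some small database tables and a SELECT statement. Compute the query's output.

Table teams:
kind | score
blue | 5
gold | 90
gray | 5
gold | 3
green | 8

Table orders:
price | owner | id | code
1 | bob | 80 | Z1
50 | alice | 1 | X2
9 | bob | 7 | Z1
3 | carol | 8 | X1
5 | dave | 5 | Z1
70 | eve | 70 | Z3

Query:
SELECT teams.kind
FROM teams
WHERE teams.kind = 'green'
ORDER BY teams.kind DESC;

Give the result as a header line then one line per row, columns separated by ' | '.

After WHERE (1 rows):
teams.kind | teams.score
green | 8
After SELECT (1 rows):
teams.kind
green
After ORDER BY (1 rows):
teams.kind
green

== RESULT ==
teams.kind
green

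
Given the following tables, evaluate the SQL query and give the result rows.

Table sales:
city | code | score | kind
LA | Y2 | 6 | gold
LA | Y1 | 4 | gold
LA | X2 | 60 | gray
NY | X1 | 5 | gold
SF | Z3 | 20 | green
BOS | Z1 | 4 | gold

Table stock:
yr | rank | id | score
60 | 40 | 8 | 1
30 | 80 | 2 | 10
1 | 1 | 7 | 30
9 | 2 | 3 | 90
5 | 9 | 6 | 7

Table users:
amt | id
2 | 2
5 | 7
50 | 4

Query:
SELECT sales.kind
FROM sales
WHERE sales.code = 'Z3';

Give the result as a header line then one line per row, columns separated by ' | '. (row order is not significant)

== RESULT ==
sales.kind
green

Derivation:
After WHERE (1 rows):
sales.city | sales.code | sales.score | sales.kind
SF | Z3 | 20 | green
After SELECT (1 rows):
sales.kind
green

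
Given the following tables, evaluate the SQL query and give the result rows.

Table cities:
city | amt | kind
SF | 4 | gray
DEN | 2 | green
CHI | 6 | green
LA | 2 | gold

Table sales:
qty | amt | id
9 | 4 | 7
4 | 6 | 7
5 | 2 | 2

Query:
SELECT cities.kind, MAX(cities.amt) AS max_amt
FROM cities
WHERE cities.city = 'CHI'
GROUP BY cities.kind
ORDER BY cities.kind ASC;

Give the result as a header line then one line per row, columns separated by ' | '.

After WHERE (1 rows):
cities.city | cities.amt | cities.kind
CHI | 6 | green
After GROUP BY (1 rows):
cities.kind | max_amt
green | 6
After ORDER BY (1 rows):
cities.kind | max_amt
green | 6

== RESULT ==
cities.kind | max_amt
green | 6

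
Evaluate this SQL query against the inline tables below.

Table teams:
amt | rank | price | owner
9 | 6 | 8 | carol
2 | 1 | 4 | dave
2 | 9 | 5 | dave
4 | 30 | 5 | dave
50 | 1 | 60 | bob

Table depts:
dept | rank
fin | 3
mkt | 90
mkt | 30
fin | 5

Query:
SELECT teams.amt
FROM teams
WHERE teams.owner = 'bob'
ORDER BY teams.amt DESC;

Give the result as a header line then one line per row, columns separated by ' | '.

After WHERE (1 rows):
teams.amt | teams.rank | teams.price | teams.owner
50 | 1 | 60 | bob
After SELECT (1 rows):
teams.amt
50
After ORDER BY (1 rows):
teams.amt
50

== RESULT ==
teams.amt
50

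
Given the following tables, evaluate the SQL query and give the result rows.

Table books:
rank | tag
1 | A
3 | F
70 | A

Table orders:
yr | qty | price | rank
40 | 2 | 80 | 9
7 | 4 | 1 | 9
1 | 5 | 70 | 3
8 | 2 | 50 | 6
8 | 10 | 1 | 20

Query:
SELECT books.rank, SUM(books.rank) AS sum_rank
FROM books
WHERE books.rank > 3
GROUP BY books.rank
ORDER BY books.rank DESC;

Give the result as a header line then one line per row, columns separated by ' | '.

== RESULT ==
books.rank | sum_rank
70 | 70

Derivation:
After WHERE (1 rows):
books.rank | books.tag
70 | A
After GROUP BY (1 rows):
books.rank | sum_rank
70 | 70
After ORDER BY (1 rows):
books.rank | sum_rank
70 | 70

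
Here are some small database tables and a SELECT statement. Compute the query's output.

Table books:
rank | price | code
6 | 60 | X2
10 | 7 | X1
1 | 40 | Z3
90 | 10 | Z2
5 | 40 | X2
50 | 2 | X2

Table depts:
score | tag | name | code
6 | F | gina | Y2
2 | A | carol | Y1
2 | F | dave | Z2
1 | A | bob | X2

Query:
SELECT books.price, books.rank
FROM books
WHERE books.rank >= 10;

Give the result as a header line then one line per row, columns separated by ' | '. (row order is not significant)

After WHERE (3 rows):
books.rank | books.price | books.code
10 | 7 | X1
90 | 10 | Z2
50 | 2 | X2
After SELECT (3 rows):
books.price | books.rank
7 | 10
10 | 90
2 | 50

== RESULT ==
books.price | books.rank
7 | 10
10 | 90
2 | 50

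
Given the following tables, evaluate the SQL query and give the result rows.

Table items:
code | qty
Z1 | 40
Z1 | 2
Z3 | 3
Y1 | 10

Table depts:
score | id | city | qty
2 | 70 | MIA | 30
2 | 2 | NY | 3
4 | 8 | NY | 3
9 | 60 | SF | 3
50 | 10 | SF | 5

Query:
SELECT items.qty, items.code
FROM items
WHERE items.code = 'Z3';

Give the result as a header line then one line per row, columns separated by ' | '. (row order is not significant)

After WHERE (1 rows):
items.code | items.qty
Z3 | 3
After SELECT (1 rows):
items.qty | items.code
3 | Z3

== RESULT ==
items.qty | items.code
3 | Z3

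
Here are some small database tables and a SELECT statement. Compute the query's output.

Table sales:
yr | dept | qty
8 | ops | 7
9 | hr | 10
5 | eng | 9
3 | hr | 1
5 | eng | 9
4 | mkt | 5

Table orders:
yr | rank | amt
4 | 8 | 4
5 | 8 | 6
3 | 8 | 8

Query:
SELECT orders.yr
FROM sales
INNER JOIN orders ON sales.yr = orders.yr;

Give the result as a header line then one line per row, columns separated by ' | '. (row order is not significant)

After JOIN orders (4 rows):
sales.yr | sales.dept | sales.qty | orders.yr | orders.rank | orders.amt
5 | eng | 9 | 5 | 8 | 6
3 | hr | 1 | 3 | 8 | 8
5 | eng | 9 | 5 | 8 | 6
4 | mkt | 5 | 4 | 8 | 4
After SELECT (4 rows):
orders.yr
5
3
5
4

== RESULT ==
orders.yr
5
3
5
4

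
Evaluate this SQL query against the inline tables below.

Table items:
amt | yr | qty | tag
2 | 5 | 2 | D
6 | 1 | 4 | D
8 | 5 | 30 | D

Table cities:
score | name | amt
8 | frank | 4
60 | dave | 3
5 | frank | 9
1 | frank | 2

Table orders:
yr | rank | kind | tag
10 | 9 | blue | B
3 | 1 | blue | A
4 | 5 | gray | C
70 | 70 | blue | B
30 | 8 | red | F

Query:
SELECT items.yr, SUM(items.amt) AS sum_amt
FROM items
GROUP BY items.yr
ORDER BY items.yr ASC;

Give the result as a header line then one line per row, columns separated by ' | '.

== RESULT ==
items.yr | sum_amt
1 | 6
5 | 10

Derivation:
After GROUP BY (2 rows):
items.yr | sum_amt
5 | 10
1 | 6
After ORDER BY (2 rows):
items.yr | sum_amt
1 | 6
5 | 10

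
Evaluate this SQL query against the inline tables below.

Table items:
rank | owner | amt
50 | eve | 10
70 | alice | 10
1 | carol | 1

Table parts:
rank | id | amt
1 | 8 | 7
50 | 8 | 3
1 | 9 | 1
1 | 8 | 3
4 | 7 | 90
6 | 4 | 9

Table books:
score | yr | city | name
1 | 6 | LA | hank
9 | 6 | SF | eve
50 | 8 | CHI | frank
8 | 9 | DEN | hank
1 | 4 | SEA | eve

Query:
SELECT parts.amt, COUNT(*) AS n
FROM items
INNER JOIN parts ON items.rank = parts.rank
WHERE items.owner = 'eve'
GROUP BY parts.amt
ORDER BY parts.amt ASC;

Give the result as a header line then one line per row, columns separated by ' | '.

== RESULT ==
parts.amt | n
3 | 1

Derivation:
After JOIN parts (4 rows):
items.rank | items.owner | items.amt | parts.rank | parts.id | parts.amt
50 | eve | 10 | 50 | 8 | 3
1 | carol | 1 | 1 | 8 | 7
1 | carol | 1 | 1 | 9 | 1
1 | carol | 1 | 1 | 8 | 3
After WHERE (1 rows):
items.rank | items.owner | items.amt | parts.rank | parts.id | parts.amt
50 | eve | 10 | 50 | 8 | 3
After GROUP BY (1 rows):
parts.amt | n
3 | 1
After ORDER BY (1 rows):
parts.amt | n
3 | 1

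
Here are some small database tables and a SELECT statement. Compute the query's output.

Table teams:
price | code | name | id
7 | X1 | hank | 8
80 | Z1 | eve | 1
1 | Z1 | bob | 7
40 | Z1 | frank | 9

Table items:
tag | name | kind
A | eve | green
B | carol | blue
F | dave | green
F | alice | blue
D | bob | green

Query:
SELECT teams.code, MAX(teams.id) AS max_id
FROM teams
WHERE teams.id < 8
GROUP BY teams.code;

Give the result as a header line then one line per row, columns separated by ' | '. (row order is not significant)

== RESULT ==
teams.code | max_id
Z1 | 7

Derivation:
After WHERE (2 rows):
teams.price | teams.code | teams.name | teams.id
80 | Z1 | eve | 1
1 | Z1 | bob | 7
After GROUP BY (1 rows):
teams.code | max_id
Z1 | 7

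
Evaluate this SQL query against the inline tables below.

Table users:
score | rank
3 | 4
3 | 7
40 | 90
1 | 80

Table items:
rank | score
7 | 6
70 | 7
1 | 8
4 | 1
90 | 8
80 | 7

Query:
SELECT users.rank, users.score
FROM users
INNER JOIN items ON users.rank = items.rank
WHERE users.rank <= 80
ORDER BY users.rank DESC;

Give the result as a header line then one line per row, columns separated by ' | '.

After JOIN items (4 rows):
users.score | users.rank | items.rank | items.score
3 | 4 | 4 | 1
3 | 7 | 7 | 6
40 | 90 | 90 | 8
1 | 80 | 80 | 7
After WHERE (3 rows):
users.score | users.rank | items.rank | items.score
3 | 4 | 4 | 1
3 | 7 | 7 | 6
1 | 80 | 80 | 7
After SELECT (3 rows):
users.rank | users.score
4 | 3
7 | 3
80 | 1
After ORDER BY (3 rows):
users.rank | users.score
80 | 1
7 | 3
4 | 3

== RESULT ==
users.rank | users.score
80 | 1
7 | 3
4 | 3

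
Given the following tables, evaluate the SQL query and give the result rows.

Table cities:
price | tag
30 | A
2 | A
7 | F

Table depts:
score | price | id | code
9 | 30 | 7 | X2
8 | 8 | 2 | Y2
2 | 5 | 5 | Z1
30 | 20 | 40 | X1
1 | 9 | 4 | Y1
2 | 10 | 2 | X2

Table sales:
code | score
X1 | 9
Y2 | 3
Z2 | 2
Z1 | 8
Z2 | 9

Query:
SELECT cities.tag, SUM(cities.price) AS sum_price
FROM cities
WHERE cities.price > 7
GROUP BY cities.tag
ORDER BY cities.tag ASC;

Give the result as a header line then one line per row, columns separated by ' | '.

== RESULT ==
cities.tag | sum_price
A | 30

Derivation:
After WHERE (1 rows):
cities.price | cities.tag
30 | A
After GROUP BY (1 rows):
cities.tag | sum_price
A | 30
After ORDER BY (1 rows):
cities.tag | sum_price
A | 30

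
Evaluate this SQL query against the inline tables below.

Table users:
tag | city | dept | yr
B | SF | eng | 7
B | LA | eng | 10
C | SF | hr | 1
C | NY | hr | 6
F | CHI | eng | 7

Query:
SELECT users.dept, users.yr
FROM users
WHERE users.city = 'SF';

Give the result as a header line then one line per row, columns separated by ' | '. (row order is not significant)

After WHERE (2 rows):
users.tag | users.city | users.dept | users.yr
B | SF | eng | 7
C | SF | hr | 1
After SELECT (2 rows):
users.dept | users.yr
eng | 7
hr | 1

== RESULT ==
users.dept | users.yr
eng | 7
hr | 1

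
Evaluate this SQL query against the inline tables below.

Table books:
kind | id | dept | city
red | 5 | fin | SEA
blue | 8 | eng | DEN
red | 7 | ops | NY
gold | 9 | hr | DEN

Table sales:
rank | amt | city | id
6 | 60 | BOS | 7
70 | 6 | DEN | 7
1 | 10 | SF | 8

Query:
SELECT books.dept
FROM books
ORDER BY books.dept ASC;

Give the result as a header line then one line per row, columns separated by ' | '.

== RESULT ==
books.dept
eng
fin
hr
ops

Derivation:
After SELECT (4 rows):
books.dept
fin
eng
ops
hr
After ORDER BY (4 rows):
books.dept
eng
fin
hr
ops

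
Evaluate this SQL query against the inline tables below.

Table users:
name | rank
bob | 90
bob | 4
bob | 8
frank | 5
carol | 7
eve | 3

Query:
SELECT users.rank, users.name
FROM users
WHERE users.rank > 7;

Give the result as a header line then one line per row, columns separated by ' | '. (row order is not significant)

== RESULT ==
users.rank | users.name
90 | bob
8 | bob

Derivation:
After WHERE (2 rows):
users.name | users.rank
bob | 90
bob | 8
After SELECT (2 rows):
users.rank | users.name
90 | bob
8 | bob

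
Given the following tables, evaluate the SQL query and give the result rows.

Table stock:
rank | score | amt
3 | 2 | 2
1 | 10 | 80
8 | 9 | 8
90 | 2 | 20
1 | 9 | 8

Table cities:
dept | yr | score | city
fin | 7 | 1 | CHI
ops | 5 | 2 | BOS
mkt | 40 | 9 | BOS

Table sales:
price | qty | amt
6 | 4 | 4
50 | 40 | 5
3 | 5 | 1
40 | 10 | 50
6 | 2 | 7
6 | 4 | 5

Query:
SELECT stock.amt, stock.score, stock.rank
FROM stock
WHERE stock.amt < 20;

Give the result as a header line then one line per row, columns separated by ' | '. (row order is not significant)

== RESULT ==
stock.amt | stock.score | stock.rank
2 | 2 | 3
8 | 9 | 8
8 | 9 | 1

Derivation:
After WHERE (3 rows):
stock.rank | stock.score | stock.amt
3 | 2 | 2
8 | 9 | 8
1 | 9 | 8
After SELECT (3 rows):
stock.amt | stock.score | stock.rank
2 | 2 | 3
8 | 9 | 8
8 | 9 | 1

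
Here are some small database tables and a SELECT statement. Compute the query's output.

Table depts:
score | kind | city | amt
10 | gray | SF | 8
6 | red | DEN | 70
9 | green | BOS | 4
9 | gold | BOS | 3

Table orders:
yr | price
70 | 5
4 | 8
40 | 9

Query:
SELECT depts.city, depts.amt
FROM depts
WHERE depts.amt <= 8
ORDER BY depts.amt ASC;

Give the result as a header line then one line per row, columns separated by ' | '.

== RESULT ==
depts.city | depts.amt
BOS | 3
BOS | 4
SF | 8

Derivation:
After WHERE (3 rows):
depts.score | depts.kind | depts.city | depts.amt
10 | gray | SF | 8
9 | green | BOS | 4
9 | gold | BOS | 3
After SELECT (3 rows):
depts.city | depts.amt
SF | 8
BOS | 4
BOS | 3
After ORDER BY (3 rows):
depts.city | depts.amt
BOS | 3
BOS | 4
SF | 8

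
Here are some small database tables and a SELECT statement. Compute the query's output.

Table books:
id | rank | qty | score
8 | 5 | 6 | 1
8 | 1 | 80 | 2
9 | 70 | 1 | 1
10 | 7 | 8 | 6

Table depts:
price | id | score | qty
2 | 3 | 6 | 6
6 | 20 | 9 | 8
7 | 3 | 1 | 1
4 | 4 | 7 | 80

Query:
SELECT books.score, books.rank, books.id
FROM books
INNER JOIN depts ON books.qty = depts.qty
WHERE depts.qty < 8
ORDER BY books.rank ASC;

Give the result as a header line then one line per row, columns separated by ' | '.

After JOIN depts (4 rows):
books.id | books.rank | books.qty | books.score | depts.price | depts.id | depts.score | depts.qty
8 | 5 | 6 | 1 | 2 | 3 | 6 | 6
8 | 1 | 80 | 2 | 4 | 4 | 7 | 80
9 | 70 | 1 | 1 | 7 | 3 | 1 | 1
10 | 7 | 8 | 6 | 6 | 20 | 9 | 8
After WHERE (2 rows):
books.id | books.rank | books.qty | books.score | depts.price | depts.id | depts.score | depts.qty
8 | 5 | 6 | 1 | 2 | 3 | 6 | 6
9 | 70 | 1 | 1 | 7 | 3 | 1 | 1
After SELECT (2 rows):
books.score | books.rank | books.id
1 | 5 | 8
1 | 70 | 9
After ORDER BY (2 rows):
books.score | books.rank | books.id
1 | 5 | 8
1 | 70 | 9

== RESULT ==
books.score | books.rank | books.id
1 | 5 | 8
1 | 70 | 9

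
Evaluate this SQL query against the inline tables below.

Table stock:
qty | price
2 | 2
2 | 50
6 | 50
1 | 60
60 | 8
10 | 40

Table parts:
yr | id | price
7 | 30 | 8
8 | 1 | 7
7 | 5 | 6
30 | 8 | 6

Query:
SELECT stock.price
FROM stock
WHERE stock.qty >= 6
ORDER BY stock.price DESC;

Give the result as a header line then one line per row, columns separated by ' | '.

After WHERE (3 rows):
stock.qty | stock.price
6 | 50
60 | 8
10 | 40
After SELECT (3 rows):
stock.price
50
8
40
After ORDER BY (3 rows):
stock.price
50
40
8

== RESULT ==
stock.price
50
40
8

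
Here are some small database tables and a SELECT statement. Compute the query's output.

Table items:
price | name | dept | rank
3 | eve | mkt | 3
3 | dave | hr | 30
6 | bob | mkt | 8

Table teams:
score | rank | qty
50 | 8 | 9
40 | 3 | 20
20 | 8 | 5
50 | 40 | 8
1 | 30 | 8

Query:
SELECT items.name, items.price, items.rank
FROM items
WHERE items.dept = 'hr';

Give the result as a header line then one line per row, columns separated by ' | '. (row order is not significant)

== RESULT ==
items.name | items.price | items.rank
dave | 3 | 30

Derivation:
After WHERE (1 rows):
items.price | items.name | items.dept | items.rank
3 | dave | hr | 30
After SELECT (1 rows):
items.name | items.price | items.rank
dave | 3 | 30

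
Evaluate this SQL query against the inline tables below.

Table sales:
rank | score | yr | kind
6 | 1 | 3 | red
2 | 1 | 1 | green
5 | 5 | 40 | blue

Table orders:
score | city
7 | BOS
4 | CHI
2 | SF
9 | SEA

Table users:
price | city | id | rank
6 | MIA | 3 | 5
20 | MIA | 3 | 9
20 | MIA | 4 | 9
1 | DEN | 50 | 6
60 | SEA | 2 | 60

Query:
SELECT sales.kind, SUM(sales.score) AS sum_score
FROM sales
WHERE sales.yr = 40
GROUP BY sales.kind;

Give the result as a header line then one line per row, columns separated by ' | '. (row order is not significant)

After WHERE (1 rows):
sales.rank | sales.score | sales.yr | sales.kind
5 | 5 | 40 | blue
After GROUP BY (1 rows):
sales.kind | sum_score
blue | 5

== RESULT ==
sales.kind | sum_score
blue | 5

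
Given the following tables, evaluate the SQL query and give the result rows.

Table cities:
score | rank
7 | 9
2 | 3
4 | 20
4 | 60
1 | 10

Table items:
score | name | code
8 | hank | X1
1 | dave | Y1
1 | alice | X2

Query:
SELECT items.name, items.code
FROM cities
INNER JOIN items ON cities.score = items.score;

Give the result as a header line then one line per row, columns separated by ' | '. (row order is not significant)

After JOIN items (2 rows):
cities.score | cities.rank | items.score | items.name | items.code
1 | 10 | 1 | dave | Y1
1 | 10 | 1 | alice | X2
After SELECT (2 rows):
items.name | items.code
dave | Y1
alice | X2

== RESULT ==
items.name | items.code
dave | Y1
alice | X2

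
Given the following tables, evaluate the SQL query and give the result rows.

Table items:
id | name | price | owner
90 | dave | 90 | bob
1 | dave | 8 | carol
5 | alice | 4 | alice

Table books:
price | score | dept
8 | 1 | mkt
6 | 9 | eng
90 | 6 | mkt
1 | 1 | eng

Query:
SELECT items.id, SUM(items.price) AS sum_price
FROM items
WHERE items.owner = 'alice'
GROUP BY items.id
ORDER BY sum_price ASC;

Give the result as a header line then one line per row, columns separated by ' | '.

== RESULT ==
items.id | sum_price
5 | 4

Derivation:
After WHERE (1 rows):
items.id | items.name | items.price | items.owner
5 | alice | 4 | alice
After GROUP BY (1 rows):
items.id | sum_price
5 | 4
After ORDER BY (1 rows):
items.id | sum_price
5 | 4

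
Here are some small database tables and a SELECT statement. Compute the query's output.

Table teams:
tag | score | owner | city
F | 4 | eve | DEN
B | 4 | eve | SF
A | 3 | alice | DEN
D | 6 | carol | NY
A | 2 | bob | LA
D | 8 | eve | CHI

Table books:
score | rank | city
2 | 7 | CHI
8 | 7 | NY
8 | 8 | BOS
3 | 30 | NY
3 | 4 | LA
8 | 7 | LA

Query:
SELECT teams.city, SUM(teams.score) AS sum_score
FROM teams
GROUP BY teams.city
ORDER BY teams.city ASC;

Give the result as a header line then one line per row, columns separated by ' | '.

After GROUP BY (5 rows):
teams.city | sum_score
DEN | 7
SF | 4
NY | 6
LA | 2
CHI | 8
After ORDER BY (5 rows):
teams.city | sum_score
CHI | 8
DEN | 7
LA | 2
NY | 6
SF | 4

== RESULT ==
teams.city | sum_score
CHI | 8
DEN | 7
LA | 2
NY | 6
SF | 4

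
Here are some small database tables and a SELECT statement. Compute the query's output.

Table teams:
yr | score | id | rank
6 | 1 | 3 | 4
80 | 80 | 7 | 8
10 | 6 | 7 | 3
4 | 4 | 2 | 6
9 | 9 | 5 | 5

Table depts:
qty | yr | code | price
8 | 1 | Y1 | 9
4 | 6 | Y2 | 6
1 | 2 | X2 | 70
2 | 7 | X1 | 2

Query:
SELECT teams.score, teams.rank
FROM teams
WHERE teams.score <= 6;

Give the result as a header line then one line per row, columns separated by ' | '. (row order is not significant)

After WHERE (3 rows):
teams.yr | teams.score | teams.id | teams.rank
6 | 1 | 3 | 4
10 | 6 | 7 | 3
4 | 4 | 2 | 6
After SELECT (3 rows):
teams.score | teams.rank
1 | 4
6 | 3
4 | 6

== RESULT ==
teams.score | teams.rank
1 | 4
6 | 3
4 | 6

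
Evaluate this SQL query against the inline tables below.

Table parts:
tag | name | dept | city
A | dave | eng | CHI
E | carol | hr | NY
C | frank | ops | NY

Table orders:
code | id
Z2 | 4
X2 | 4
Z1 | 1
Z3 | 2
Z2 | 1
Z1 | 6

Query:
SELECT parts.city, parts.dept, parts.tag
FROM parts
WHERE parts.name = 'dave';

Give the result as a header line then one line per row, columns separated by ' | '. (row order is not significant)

After WHERE (1 rows):
parts.tag | parts.name | parts.dept | parts.city
A | dave | eng | CHI
After SELECT (1 rows):
parts.city | parts.dept | parts.tag
CHI | eng | A

== RESULT ==
parts.city | parts.dept | parts.tag
CHI | eng | A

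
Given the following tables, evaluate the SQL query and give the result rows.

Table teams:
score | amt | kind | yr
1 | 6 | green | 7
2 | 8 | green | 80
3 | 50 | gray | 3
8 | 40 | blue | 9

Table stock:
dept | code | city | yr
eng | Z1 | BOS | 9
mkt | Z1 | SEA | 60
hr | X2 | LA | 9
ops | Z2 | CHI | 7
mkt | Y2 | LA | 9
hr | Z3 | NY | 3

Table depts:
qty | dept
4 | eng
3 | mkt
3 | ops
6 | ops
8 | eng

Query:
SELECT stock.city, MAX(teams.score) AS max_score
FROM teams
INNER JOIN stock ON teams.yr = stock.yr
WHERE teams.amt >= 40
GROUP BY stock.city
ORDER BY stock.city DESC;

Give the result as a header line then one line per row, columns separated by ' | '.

== RESULT ==
stock.city | max_score
NY | 3
LA | 8
BOS | 8

Derivation:
After JOIN stock (5 rows):
teams.score | teams.amt | teams.kind | teams.yr | stock.dept | stock.code | stock.city | stock.yr
1 | 6 | green | 7 | ops | Z2 | CHI | 7
3 | 50 | gray | 3 | hr | Z3 | NY | 3
8 | 40 | blue | 9 | eng | Z1 | BOS | 9
8 | 40 | blue | 9 | hr | X2 | LA | 9
8 | 40 | blue | 9 | mkt | Y2 | LA | 9
After WHERE (4 rows):
teams.score | teams.amt | teams.kind | teams.yr | stock.dept | stock.code | stock.city | stock.yr
3 | 50 | gray | 3 | hr | Z3 | NY | 3
8 | 40 | blue | 9 | eng | Z1 | BOS | 9
8 | 40 | blue | 9 | hr | X2 | LA | 9
8 | 40 | blue | 9 | mkt | Y2 | LA | 9
After GROUP BY (3 rows):
stock.city | max_score
NY | 3
BOS | 8
LA | 8
After ORDER BY (3 rows):
stock.city | max_score
NY | 3
LA | 8
BOS | 8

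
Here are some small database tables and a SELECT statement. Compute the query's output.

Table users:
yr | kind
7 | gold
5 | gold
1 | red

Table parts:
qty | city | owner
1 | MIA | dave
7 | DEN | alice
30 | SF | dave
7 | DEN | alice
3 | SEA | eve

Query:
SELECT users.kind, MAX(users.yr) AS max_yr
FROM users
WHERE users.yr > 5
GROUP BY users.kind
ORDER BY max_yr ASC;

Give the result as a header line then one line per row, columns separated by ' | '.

== RESULT ==
users.kind | max_yr
gold | 7

Derivation:
After WHERE (1 rows):
users.yr | users.kind
7 | gold
After GROUP BY (1 rows):
users.kind | max_yr
gold | 7
After ORDER BY (1 rows):
users.kind | max_yr
gold | 7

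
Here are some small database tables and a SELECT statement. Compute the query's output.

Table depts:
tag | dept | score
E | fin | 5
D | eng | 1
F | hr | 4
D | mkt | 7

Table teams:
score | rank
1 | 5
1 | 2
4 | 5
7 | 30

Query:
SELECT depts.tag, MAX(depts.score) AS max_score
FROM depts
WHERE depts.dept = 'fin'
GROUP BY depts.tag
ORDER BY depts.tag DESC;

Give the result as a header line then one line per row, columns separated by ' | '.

After WHERE (1 rows):
depts.tag | depts.dept | depts.score
E | fin | 5
After GROUP BY (1 rows):
depts.tag | max_score
E | 5
After ORDER BY (1 rows):
depts.tag | max_score
E | 5

== RESULT ==
depts.tag | max_score
E | 5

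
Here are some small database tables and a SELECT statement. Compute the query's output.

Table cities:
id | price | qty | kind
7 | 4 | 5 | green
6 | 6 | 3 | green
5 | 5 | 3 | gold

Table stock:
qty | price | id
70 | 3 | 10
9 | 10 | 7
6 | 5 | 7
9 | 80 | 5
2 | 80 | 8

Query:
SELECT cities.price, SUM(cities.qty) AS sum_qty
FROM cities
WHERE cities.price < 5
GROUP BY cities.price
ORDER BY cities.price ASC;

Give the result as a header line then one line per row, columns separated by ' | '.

== RESULT ==
cities.price | sum_qty
4 | 5

Derivation:
After WHERE (1 rows):
cities.id | cities.price | cities.qty | cities.kind
7 | 4 | 5 | green
After GROUP BY (1 rows):
cities.price | sum_qty
4 | 5
After ORDER BY (1 rows):
cities.price | sum_qty
4 | 5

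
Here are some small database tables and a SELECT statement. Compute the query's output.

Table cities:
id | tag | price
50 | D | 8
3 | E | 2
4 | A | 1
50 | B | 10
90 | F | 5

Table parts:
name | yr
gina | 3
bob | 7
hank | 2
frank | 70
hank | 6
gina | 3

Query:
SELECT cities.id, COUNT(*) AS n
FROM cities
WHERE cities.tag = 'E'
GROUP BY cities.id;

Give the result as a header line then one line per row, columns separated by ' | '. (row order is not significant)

== RESULT ==
cities.id | n
3 | 1

Derivation:
After WHERE (1 rows):
cities.id | cities.tag | cities.price
3 | E | 2
After GROUP BY (1 rows):
cities.id | n
3 | 1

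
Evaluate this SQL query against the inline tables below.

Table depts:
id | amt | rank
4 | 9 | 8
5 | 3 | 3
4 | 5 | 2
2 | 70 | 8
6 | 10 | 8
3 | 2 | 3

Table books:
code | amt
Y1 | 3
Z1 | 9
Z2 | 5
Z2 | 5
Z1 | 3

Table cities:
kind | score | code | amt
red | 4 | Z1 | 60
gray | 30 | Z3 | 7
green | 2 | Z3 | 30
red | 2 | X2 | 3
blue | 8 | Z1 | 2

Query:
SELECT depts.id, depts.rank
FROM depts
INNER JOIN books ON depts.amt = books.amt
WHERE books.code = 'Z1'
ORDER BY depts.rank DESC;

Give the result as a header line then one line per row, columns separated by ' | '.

After JOIN books (5 rows):
depts.id | depts.amt | depts.rank | books.code | books.amt
4 | 9 | 8 | Z1 | 9
5 | 3 | 3 | Y1 | 3
5 | 3 | 3 | Z1 | 3
4 | 5 | 2 | Z2 | 5
4 | 5 | 2 | Z2 | 5
After WHERE (2 rows):
depts.id | depts.amt | depts.rank | books.code | books.amt
4 | 9 | 8 | Z1 | 9
5 | 3 | 3 | Z1 | 3
After SELECT (2 rows):
depts.id | depts.rank
4 | 8
5 | 3
After ORDER BY (2 rows):
depts.id | depts.rank
4 | 8
5 | 3

== RESULT ==
depts.id | depts.rank
4 | 8
5 | 3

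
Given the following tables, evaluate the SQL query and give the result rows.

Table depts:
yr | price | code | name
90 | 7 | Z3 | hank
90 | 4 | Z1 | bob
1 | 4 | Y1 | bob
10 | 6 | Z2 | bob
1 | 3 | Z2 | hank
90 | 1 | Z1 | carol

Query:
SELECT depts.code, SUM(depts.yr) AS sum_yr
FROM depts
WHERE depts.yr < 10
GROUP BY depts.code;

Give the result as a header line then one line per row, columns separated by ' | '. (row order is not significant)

After WHERE (2 rows):
depts.yr | depts.price | depts.code | depts.name
1 | 4 | Y1 | bob
1 | 3 | Z2 | hank
After GROUP BY (2 rows):
depts.code | sum_yr
Y1 | 1
Z2 | 1

== RESULT ==
depts.code | sum_yr
Y1 | 1
Z2 | 1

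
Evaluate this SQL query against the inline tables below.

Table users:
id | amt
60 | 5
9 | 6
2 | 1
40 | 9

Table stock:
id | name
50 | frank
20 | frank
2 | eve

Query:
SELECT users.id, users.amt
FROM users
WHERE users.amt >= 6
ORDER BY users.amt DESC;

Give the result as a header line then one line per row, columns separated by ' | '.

== RESULT ==
users.id | users.amt
40 | 9
9 | 6

Derivation:
After WHERE (2 rows):
users.id | users.amt
9 | 6
40 | 9
After SELECT (2 rows):
users.id | users.amt
9 | 6
40 | 9
After ORDER BY (2 rows):
users.id | users.amt
40 | 9
9 | 6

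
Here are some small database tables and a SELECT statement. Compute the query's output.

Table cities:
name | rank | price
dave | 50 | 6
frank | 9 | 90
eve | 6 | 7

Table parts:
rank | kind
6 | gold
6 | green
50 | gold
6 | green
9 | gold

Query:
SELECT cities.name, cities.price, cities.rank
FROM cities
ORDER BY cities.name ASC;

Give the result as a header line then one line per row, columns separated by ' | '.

== RESULT ==
cities.name | cities.price | cities.rank
dave | 6 | 50
eve | 7 | 6
frank | 90 | 9

Derivation:
After SELECT (3 rows):
cities.name | cities.price | cities.rank
dave | 6 | 50
frank | 90 | 9
eve | 7 | 6
After ORDER BY (3 rows):
cities.name | cities.price | cities.rank
dave | 6 | 50
eve | 7 | 6
frank | 90 | 9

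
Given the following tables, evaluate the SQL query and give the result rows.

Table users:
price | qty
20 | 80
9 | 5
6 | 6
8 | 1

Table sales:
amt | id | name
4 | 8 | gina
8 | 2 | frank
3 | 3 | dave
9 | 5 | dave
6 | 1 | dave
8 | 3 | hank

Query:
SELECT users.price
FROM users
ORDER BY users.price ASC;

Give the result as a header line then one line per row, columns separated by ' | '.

After SELECT (4 rows):
users.price
20
9
6
8
After ORDER BY (4 rows):
users.price
6
8
9
20

== RESULT ==
users.price
6
8
9
20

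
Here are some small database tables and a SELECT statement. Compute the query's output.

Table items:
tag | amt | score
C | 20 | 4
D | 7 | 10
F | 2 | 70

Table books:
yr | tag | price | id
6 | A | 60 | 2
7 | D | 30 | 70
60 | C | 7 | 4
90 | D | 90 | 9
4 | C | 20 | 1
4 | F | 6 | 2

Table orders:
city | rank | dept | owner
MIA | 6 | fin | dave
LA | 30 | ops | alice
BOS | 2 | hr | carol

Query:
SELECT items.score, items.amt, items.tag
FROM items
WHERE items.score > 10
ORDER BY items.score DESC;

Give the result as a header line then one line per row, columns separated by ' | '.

After WHERE (1 rows):
items.tag | items.amt | items.score
F | 2 | 70
After SELECT (1 rows):
items.score | items.amt | items.tag
70 | 2 | F
After ORDER BY (1 rows):
items.score | items.amt | items.tag
70 | 2 | F

== RESULT ==
items.score | items.amt | items.tag
70 | 2 | F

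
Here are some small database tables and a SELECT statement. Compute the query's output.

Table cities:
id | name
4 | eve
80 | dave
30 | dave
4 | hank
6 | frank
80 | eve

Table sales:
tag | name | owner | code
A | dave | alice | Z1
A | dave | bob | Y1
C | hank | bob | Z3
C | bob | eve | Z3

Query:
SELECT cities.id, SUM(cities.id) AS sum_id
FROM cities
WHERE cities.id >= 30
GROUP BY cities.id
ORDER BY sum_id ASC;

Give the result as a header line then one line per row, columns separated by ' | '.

After WHERE (3 rows):
cities.id | cities.name
80 | dave
30 | dave
80 | eve
After GROUP BY (2 rows):
cities.id | sum_id
80 | 160
30 | 30
After ORDER BY (2 rows):
cities.id | sum_id
30 | 30
80 | 160

== RESULT ==
cities.id | sum_id
30 | 30
80 | 160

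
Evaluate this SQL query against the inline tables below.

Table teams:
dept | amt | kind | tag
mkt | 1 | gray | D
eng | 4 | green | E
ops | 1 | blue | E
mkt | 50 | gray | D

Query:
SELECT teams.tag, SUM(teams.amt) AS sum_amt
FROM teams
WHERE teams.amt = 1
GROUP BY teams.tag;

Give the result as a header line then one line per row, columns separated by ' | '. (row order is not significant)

== RESULT ==
teams.tag | sum_amt
D | 1
E | 1

Derivation:
After WHERE (2 rows):
teams.dept | teams.amt | teams.kind | teams.tag
mkt | 1 | gray | D
ops | 1 | blue | E
After GROUP BY (2 rows):
teams.tag | sum_amt
D | 1
E | 1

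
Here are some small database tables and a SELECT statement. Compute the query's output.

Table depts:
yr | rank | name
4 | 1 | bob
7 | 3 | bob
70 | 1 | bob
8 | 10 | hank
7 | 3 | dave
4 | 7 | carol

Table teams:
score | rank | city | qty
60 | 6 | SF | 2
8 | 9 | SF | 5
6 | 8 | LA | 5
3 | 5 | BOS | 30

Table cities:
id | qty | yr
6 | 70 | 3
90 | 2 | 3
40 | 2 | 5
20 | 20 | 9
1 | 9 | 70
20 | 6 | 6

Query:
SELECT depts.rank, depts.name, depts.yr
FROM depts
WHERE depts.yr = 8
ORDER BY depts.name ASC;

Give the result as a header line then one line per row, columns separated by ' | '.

After WHERE (1 rows):
depts.yr | depts.rank | depts.name
8 | 10 | hank
After SELECT (1 rows):
depts.rank | depts.name | depts.yr
10 | hank | 8
After ORDER BY (1 rows):
depts.rank | depts.name | depts.yr
10 | hank | 8

== RESULT ==
depts.rank | depts.name | depts.yr
10 | hank | 8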